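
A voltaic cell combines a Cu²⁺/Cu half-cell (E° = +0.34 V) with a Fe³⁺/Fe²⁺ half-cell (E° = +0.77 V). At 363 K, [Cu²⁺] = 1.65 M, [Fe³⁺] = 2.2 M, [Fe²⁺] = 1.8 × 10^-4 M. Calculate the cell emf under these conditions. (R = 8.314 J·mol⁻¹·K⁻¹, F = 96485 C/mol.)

The Fe³⁺/Fe²⁺ couple has the higher reduction potential and acts as the cathode, so E°_cell = +0.77 − (+0.34) = 0.43 V.
Balancing electrons gives n = 2; the reaction quotient is Q = [Cu²⁺]·[Fe²⁺]^2/[Fe³⁺]^2 = 1.1 × 10^-8.
E = E° − (RT/nF) ln Q = 0.43 − (8.314×363)/(2×96485) × (-18.321) = 0.430 + 0.287 = 0.717 V.

0.717 V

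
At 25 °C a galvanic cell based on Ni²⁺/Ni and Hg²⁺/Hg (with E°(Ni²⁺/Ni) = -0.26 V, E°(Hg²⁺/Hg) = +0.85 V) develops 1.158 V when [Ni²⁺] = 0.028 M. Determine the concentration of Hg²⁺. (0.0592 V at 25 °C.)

From the Nernst equation, log Q = n(E° − E)/0.0592 = 2(1.11 − 1.158)/0.0592 = -1.622, so Q = 0.0239.
With Q = [Ni²⁺]/[Hg²⁺] and the known concentrations, [Hg²⁺] in the denominator gives [Hg²⁺] = 1.2 M.

1.2 M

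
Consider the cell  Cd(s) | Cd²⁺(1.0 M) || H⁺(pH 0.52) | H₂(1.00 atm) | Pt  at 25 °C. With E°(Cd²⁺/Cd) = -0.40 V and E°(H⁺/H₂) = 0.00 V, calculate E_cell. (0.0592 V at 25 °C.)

0.37 V

The hydrogen couple is the cathode, so E°_cell = 0.40 V; n = 2.
[H⁺] = 10^(−0.52) = 0.30 M, and Q = [Cd²⁺]·P(H₂) / [H⁺]^2 = 11.0.
E = E° − (0.0592/2) log Q = 0.40 − (0.0592/2)(1.040) = 0.369 V.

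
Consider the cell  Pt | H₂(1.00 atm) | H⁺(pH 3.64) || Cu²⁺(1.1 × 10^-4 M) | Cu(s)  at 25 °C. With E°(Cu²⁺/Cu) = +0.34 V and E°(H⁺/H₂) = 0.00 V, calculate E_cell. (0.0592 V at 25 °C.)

0.44 V

The Cu²⁺/Cu couple is the cathode, so E°_cell = 0.34 V; n = 2.
[H⁺] = 10^(−3.64) = 2.3 × 10^-4 M, and Q = [H⁺]^2 / ([Cu²⁺]·P(H₂)) = 4.77 × 10^-4.
E = E° − (0.0592/2) log Q = 0.34 − (0.0592/2)(-3.321) = 0.438 V.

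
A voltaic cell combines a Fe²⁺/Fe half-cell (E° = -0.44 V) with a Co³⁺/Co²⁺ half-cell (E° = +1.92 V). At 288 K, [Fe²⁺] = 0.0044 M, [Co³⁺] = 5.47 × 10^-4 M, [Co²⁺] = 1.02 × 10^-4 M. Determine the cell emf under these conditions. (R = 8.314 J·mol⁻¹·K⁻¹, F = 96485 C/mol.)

The Co³⁺/Co²⁺ couple has the higher reduction potential and acts as the cathode, so E°_cell = +1.92 − (-0.44) = 2.36 V.
Balancing electrons gives n = 2; the reaction quotient is Q = [Fe²⁺]·[Co²⁺]^2/[Co³⁺]^2 = 1.53 × 10^-4.
E = E° − (RT/nF) ln Q = 2.36 − (8.314×288)/(2×96485) × (-8.785) = 2.360 + 0.109 = 2.469 V.

2.47 V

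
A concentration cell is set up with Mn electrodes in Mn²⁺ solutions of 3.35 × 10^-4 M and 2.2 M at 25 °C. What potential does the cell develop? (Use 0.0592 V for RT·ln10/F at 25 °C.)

0.11 V

Both half-cells are Mn²⁺/Mn, so E°_cell = 0. The concentrated side is the cathode; the cell reaction moves Mn²⁺ from high to low concentration with n = 2.
Q = [Mn²⁺]_dilute/[Mn²⁺]_conc = 3.35 × 10^-4/2.2 = 1.52 × 10^-4.
E = 0 − (0.0592/2) log Q = −(0.0592/2)(-3.817) = 0.1130 V.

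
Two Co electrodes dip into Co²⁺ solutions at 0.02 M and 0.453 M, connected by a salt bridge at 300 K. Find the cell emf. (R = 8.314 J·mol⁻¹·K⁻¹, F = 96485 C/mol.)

Both half-cells are Co²⁺/Co, so E°_cell = 0. The concentrated side is the cathode; the cell reaction moves Co²⁺ from high to low concentration with n = 2.
Q = [Co²⁺]_dilute/[Co²⁺]_conc = 0.02/0.453 = 0.0442.
E = 0 − (RT/nF) ln Q = −((8.314×300)/(2×96485))(-3.120) = 0.0403 V.

0.040 V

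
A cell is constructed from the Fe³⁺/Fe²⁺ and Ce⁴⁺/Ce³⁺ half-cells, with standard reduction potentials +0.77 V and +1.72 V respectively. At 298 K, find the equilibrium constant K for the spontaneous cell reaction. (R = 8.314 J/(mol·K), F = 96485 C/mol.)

1.2 × 10^16

E°_cell = +1.72 − (+0.77) = 0.95 V, with n = 1 electron transferred.
At equilibrium E = 0, so the Nernst equation gives ln K = nFE°/RT = (1)(96485)(0.95)/((8.314)(298)) = 37.00.
K = e^37.00 = 1.2 × 10^16.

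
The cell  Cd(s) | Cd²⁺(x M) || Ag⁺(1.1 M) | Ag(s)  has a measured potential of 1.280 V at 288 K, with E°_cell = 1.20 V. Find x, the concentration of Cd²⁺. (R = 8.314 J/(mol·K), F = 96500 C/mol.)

0.0019 M

From the Nernst equation, ln Q = nF(E° − E)/RT = 2×96500×(1.20 − 1.280)/(8.314×288) = -6.448, so Q = 0.00158.
With Q = [Cd²⁺]/[Ag⁺]^2 and the known concentrations, [Cd²⁺] in the numerator gives [Cd²⁺] = 0.0019 M.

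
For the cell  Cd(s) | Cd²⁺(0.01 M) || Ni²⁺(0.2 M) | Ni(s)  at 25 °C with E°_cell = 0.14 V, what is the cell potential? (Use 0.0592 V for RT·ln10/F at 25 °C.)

0.179 V

Balancing electrons gives n = 2; the reaction quotient is Q = [Cd²⁺]/[Ni²⁺] = 0.0500.
At 25 °C, E = E° − (0.0592/n) log Q = 0.14 − (0.0592/2)(-1.301) = 0.140 + 0.039 = 0.179 V.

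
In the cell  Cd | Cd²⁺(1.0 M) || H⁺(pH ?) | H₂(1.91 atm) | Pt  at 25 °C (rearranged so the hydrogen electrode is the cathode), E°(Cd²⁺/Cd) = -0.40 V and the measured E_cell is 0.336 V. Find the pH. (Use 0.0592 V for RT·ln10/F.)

E°_cell = 0.40 V and n = 2.
log Q = n(E° − E)/0.0592 = 2×(0.40 − 0.336)/0.0592 = 2.162.
With Q = [Cd²⁺]·P(H₂) / [H⁺]^2, solving for [H⁺] gives log[H⁺] = -0.941, so pH = 0.94.

pH = 0.94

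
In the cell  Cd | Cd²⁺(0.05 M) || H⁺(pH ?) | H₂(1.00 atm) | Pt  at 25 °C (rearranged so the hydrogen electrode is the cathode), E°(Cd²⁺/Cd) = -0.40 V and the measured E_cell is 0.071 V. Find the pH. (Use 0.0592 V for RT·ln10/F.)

pH = 6.21

E°_cell = 0.40 V and n = 2.
log Q = n(E° − E)/0.0592 = 2×(0.40 − 0.071)/0.0592 = 11.115.
With Q = [Cd²⁺]·P(H₂) / [H⁺]^2, solving for [H⁺] gives log[H⁺] = -6.208, so pH = 6.21.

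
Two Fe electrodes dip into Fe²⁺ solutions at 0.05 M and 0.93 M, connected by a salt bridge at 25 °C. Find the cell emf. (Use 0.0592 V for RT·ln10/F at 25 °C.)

Both half-cells are Fe²⁺/Fe, so E°_cell = 0. The concentrated side is the cathode; the cell reaction moves Fe²⁺ from high to low concentration with n = 2.
Q = [Fe²⁺]_dilute/[Fe²⁺]_conc = 0.05/0.93 = 0.0538.
E = 0 − (0.0592/2) log Q = −(0.0592/2)(-1.270) = 0.0376 V.

0.038 V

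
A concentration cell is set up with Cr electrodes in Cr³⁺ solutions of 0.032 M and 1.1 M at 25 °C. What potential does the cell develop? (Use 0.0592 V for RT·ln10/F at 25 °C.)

0.030 V

Both half-cells are Cr³⁺/Cr, so E°_cell = 0. The concentrated side is the cathode; the cell reaction moves Cr³⁺ from high to low concentration with n = 3.
Q = [Cr³⁺]_dilute/[Cr³⁺]_conc = 0.032/1.1 = 0.0291.
E = 0 − (0.0592/3) log Q = −(0.0592/3)(-1.536) = 0.0303 V.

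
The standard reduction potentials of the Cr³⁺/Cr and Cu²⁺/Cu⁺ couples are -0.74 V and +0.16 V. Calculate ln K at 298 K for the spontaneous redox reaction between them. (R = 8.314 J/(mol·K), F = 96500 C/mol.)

ln K = 105.2

E°_cell = +0.16 − (-0.74) = 0.90 V, with n = 3 electrons transferred.
At equilibrium E = 0, so the Nernst equation gives ln K = nFE°/RT = (3)(96500)(0.90)/((8.314)(298)) = 105.16.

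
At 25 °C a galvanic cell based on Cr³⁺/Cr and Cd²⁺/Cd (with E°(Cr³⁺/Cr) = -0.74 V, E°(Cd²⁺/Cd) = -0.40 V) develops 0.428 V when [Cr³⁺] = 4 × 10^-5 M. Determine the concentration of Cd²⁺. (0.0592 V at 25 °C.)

1.1 M

From the Nernst equation, log Q = n(E° − E)/0.0592 = 6(0.34 − 0.428)/0.0592 = -8.919, so Q = 1.21 × 10^-9.
With Q = [Cr³⁺]^2/[Cd²⁺]^3 and the known concentrations, [Cd²⁺]^3 in the denominator gives [Cd²⁺] = 1.1 M.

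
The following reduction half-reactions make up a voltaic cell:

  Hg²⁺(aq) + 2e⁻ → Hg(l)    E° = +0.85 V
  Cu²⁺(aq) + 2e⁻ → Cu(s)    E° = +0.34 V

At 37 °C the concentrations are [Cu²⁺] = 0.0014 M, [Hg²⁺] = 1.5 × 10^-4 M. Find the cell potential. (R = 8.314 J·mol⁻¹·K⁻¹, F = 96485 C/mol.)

0.480 V

The Hg²⁺/Hg couple has the higher reduction potential and acts as the cathode, so E°_cell = +0.85 − (+0.34) = 0.51 V.
Balancing electrons gives n = 2; the reaction quotient is Q = [Cu²⁺]/[Hg²⁺] = 9.33.
E = E° − (RT/nF) ln Q = 0.51 − (8.314×310)/(2×96485) × (2.234) = 0.510 − 0.030 = 0.480 V.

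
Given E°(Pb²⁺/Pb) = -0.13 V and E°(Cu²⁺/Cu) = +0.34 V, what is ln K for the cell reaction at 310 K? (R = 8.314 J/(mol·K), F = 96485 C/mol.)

E°_cell = +0.34 − (-0.13) = 0.47 V, with n = 2 electrons transferred.
At equilibrium E = 0, so the Nernst equation gives ln K = nFE°/RT = (2)(96485)(0.47)/((8.314)(310)) = 35.19.

ln K = 35.2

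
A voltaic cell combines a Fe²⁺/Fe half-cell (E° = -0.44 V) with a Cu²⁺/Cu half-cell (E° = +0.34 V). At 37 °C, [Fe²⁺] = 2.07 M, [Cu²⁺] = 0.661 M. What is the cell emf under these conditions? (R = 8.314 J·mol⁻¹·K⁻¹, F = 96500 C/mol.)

0.765 V

The Cu²⁺/Cu couple has the higher reduction potential and acts as the cathode, so E°_cell = +0.34 − (-0.44) = 0.78 V.
Balancing electrons gives n = 2; the reaction quotient is Q = [Fe²⁺]/[Cu²⁺] = 3.13.
E = E° − (RT/nF) ln Q = 0.78 − (8.314×310)/(2×96500) × (1.142) = 0.780 − 0.015 = 0.765 V.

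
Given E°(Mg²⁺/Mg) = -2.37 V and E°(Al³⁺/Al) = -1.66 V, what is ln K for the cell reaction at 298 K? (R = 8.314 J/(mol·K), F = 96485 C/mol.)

E°_cell = -1.66 − (-2.37) = 0.71 V, with n = 6 electrons transferred.
At equilibrium E = 0, so the Nernst equation gives ln K = nFE°/RT = (6)(96485)(0.71)/((8.314)(298)) = 165.90.

ln K = 165.9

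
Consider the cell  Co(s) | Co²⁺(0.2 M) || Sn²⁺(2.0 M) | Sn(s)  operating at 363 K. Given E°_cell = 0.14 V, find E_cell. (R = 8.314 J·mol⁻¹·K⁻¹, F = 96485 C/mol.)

0.176 V

Balancing electrons gives n = 2; the reaction quotient is Q = [Co²⁺]/[Sn²⁺] = 0.100.
E = E° − (RT/nF) ln Q = 0.14 − (8.314×363)/(2×96485) × (-2.303) = 0.140 + 0.036 = 0.176 V.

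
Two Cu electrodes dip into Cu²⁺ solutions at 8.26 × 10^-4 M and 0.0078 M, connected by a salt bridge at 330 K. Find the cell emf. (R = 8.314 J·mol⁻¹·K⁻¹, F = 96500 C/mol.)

Both half-cells are Cu²⁺/Cu, so E°_cell = 0. The concentrated side is the cathode; the cell reaction moves Cu²⁺ from high to low concentration with n = 2.
Q = [Cu²⁺]_dilute/[Cu²⁺]_conc = 8.26 × 10^-4/0.0078 = 0.106.
E = 0 − (RT/nF) ln Q = −((8.314×330)/(2×96500))(-2.245) = 0.0319 V.

0.032 V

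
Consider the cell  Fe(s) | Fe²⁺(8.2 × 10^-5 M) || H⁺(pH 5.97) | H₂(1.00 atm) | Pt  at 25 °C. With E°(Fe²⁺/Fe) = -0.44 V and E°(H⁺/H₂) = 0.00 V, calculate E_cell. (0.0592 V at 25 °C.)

0.21 V

The hydrogen couple is the cathode, so E°_cell = 0.44 V; n = 2.
[H⁺] = 10^(−5.97) = 1.1 × 10^-6 M, and Q = [Fe²⁺]·P(H₂) / [H⁺]^2 = 7.14 × 10^7.
E = E° − (0.0592/2) log Q = 0.44 − (0.0592/2)(7.854) = 0.208 V.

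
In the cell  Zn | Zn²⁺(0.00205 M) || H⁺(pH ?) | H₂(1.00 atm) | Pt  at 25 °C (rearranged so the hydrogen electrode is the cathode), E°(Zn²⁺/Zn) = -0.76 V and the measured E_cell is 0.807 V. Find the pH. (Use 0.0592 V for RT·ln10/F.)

pH = 0.55

E°_cell = 0.76 V and n = 2.
log Q = n(E° − E)/0.0592 = 2×(0.76 − 0.807)/0.0592 = -1.588.
With Q = [Zn²⁺]·P(H₂) / [H⁺]^2, solving for [H⁺] gives log[H⁺] = -0.550, so pH = 0.55.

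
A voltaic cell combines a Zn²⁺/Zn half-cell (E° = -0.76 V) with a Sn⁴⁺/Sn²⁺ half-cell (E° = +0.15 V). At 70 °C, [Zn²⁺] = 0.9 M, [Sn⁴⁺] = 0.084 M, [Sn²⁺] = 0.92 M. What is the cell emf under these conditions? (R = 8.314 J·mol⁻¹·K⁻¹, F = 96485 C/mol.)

0.876 V

The Sn⁴⁺/Sn²⁺ couple has the higher reduction potential and acts as the cathode, so E°_cell = +0.15 − (-0.76) = 0.91 V.
Balancing electrons gives n = 2; the reaction quotient is Q = [Zn²⁺]·[Sn²⁺]/[Sn⁴⁺] = 9.86.
E = E° − (RT/nF) ln Q = 0.91 − (8.314×343)/(2×96485) × (2.288) = 0.910 − 0.034 = 0.876 V.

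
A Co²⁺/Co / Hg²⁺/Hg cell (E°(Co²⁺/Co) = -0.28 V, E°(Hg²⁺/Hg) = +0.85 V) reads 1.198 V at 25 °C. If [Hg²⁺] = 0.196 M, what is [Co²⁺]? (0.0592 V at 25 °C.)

9.9 × 10^-4 M

From the Nernst equation, log Q = n(E° − E)/0.0592 = 2(1.13 − 1.198)/0.0592 = -2.297, so Q = 0.00504.
With Q = [Co²⁺]/[Hg²⁺] and the known concentrations, [Co²⁺] in the numerator gives [Co²⁺] = 9.9 × 10^-4 M.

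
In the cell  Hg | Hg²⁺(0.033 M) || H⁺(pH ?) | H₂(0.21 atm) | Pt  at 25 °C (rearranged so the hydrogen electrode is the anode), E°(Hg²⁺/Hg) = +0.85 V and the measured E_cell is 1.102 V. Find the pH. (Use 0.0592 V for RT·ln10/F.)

E°_cell = 0.85 V and n = 2.
log Q = n(E° − E)/0.0592 = 2×(0.85 − 1.102)/0.0592 = -8.514.
With Q = [H⁺]^2 / ([Hg²⁺]·P(H₂)), solving for [H⁺] gives log[H⁺] = -5.336, so pH = 5.34.

pH = 5.34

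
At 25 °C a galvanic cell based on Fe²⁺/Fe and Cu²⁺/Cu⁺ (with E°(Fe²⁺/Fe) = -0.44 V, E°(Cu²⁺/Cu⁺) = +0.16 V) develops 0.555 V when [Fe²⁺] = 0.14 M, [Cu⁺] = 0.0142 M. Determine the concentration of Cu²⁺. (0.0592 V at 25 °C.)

From the Nernst equation, log Q = n(E° − E)/0.0592 = 2(0.60 − 0.555)/0.0592 = 1.520, so Q = 33.1.
With Q = [Fe²⁺]·[Cu⁺]^2/[Cu²⁺]^2 and the known concentrations, [Cu²⁺]^2 in the denominator gives [Cu²⁺] = 9.2 × 10^-4 M.

9.2 × 10^-4 M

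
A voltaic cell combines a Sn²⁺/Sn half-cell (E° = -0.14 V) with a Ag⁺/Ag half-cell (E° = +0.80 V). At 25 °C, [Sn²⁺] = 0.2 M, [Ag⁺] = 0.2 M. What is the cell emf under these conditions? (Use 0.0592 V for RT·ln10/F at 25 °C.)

0.919 V

The Ag⁺/Ag couple has the higher reduction potential and acts as the cathode, so E°_cell = +0.80 − (-0.14) = 0.94 V.
Balancing electrons gives n = 2; the reaction quotient is Q = [Sn²⁺]/[Ag⁺]^2 = 5.00.
At 25 °C, E = E° − (0.0592/n) log Q = 0.94 − (0.0592/2)(0.699) = 0.940 − 0.021 = 0.919 V.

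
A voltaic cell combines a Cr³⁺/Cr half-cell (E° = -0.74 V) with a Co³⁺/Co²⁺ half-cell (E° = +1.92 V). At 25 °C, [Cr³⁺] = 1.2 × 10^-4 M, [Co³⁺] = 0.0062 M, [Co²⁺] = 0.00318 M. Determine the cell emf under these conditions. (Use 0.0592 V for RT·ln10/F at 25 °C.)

2.75 V

The Co³⁺/Co²⁺ couple has the higher reduction potential and acts as the cathode, so E°_cell = +1.92 − (-0.74) = 2.66 V.
Balancing electrons gives n = 3; the reaction quotient is Q = [Cr³⁺]·[Co²⁺]^3/[Co³⁺]^3 = 1.62 × 10^-5.
At 25 °C, E = E° − (0.0592/n) log Q = 2.66 − (0.0592/3)(-4.791) = 2.660 + 0.095 = 2.755 V.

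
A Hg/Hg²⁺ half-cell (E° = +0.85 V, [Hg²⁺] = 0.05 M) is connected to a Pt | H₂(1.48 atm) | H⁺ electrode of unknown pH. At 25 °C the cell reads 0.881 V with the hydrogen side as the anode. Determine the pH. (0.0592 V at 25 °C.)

pH = 1.09

E°_cell = 0.85 V and n = 2.
log Q = n(E° − E)/0.0592 = 2×(0.85 − 0.881)/0.0592 = -1.047.
With Q = [H⁺]^2 / ([Hg²⁺]·P(H₂)), solving for [H⁺] gives log[H⁺] = -1.089, so pH = 1.09.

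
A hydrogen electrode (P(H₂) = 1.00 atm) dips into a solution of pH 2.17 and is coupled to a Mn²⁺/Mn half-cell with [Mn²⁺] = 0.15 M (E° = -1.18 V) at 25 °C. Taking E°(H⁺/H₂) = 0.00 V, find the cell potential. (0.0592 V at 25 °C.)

1.08 V

The hydrogen couple is the cathode, so E°_cell = 1.18 V; n = 2.
[H⁺] = 10^(−2.17) = 0.0068 M, and Q = [Mn²⁺]·P(H₂) / [H⁺]^2 = 3280.
E = E° − (0.0592/2) log Q = 1.18 − (0.0592/2)(3.516) = 1.076 V.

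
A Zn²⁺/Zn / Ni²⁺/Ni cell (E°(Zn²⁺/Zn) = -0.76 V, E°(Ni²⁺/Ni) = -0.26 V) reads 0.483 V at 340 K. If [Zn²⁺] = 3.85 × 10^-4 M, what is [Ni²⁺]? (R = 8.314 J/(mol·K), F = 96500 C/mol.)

From the Nernst equation, ln Q = nF(E° − E)/RT = 2×96500×(0.50 − 0.483)/(8.314×340) = 1.161, so Q = 3.19.
With Q = [Zn²⁺]/[Ni²⁺] and the known concentrations, [Ni²⁺] in the denominator gives [Ni²⁺] = 1.2 × 10^-4 M.

1.2 × 10^-4 M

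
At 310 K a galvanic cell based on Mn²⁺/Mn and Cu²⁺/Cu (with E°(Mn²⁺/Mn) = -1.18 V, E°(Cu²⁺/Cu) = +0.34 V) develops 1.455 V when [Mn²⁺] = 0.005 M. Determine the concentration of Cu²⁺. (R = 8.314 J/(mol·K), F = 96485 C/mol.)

3.8 × 10^-5 M

From the Nernst equation, ln Q = nF(E° − E)/RT = 2×96485×(1.52 − 1.455)/(8.314×310) = 4.867, so Q = 130.
With Q = [Mn²⁺]/[Cu²⁺] and the known concentrations, [Cu²⁺] in the denominator gives [Cu²⁺] = 3.8 × 10^-5 M.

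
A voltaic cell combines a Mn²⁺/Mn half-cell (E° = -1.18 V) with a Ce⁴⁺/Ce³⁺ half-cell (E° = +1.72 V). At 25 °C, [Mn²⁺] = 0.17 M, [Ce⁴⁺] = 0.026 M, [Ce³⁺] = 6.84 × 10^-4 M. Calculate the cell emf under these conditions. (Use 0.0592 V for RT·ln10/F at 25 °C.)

3.02 V

The Ce⁴⁺/Ce³⁺ couple has the higher reduction potential and acts as the cathode, so E°_cell = +1.72 − (-1.18) = 2.90 V.
Balancing electrons gives n = 2; the reaction quotient is Q = [Mn²⁺]·[Ce³⁺]^2/[Ce⁴⁺]^2 = 1.18 × 10^-4.
At 25 °C, E = E° − (0.0592/n) log Q = 2.90 − (0.0592/2)(-3.929) = 2.900 + 0.116 = 3.016 V.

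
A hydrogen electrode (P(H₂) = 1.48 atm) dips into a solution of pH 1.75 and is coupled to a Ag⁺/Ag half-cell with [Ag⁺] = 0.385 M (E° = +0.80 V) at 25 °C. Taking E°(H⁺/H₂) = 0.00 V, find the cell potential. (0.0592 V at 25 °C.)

0.88 V

The Ag⁺/Ag couple is the cathode, so E°_cell = 0.80 V; n = 2.
[H⁺] = 10^(−1.75) = 0.018 M, and Q = [H⁺]^2 / ([Ag⁺]^2·P(H₂)) = 0.00144.
E = E° − (0.0592/2) log Q = 0.80 − (0.0592/2)(-2.841) = 0.884 V.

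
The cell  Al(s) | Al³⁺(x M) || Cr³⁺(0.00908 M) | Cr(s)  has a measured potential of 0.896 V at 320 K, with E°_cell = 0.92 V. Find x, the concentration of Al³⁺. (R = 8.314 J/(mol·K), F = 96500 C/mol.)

0.12 M

From the Nernst equation, ln Q = nF(E° − E)/RT = 3×96500×(0.92 − 0.896)/(8.314×320) = 2.612, so Q = 13.6.
With Q = [Al³⁺]/[Cr³⁺] and the known concentrations, [Al³⁺] in the numerator gives [Al³⁺] = 0.12 M.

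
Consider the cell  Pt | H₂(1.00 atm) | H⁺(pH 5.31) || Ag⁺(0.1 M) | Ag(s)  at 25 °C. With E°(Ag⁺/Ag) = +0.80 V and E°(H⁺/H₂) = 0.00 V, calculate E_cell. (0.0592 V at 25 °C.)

1.06 V

The Ag⁺/Ag couple is the cathode, so E°_cell = 0.80 V; n = 2.
[H⁺] = 10^(−5.31) = 4.9 × 10^-6 M, and Q = [H⁺]^2 / ([Ag⁺]^2·P(H₂)) = 2.4 × 10^-9.
E = E° − (0.0592/2) log Q = 0.80 − (0.0592/2)(-8.620) = 1.055 V.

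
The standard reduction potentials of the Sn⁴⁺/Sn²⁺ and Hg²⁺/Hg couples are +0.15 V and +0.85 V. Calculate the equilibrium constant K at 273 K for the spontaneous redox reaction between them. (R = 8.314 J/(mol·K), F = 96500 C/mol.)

E°_cell = +0.85 − (+0.15) = 0.70 V, with n = 2 electrons transferred.
At equilibrium E = 0, so the Nernst equation gives ln K = nFE°/RT = (2)(96500)(0.70)/((8.314)(273)) = 59.52.
K = e^59.52 = 7.1 × 10^25.

7.1 × 10^25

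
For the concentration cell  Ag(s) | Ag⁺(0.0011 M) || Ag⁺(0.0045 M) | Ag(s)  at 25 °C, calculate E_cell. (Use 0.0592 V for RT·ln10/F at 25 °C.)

0.036 V

Both half-cells are Ag⁺/Ag, so E°_cell = 0. The concentrated side is the cathode; the cell reaction moves Ag⁺ from high to low concentration with n = 1.
Q = [Ag⁺]_dilute/[Ag⁺]_conc = 0.0011/0.0045 = 0.244.
E = 0 − (0.0592/1) log Q = −(0.0592/1)(-0.612) = 0.0362 V.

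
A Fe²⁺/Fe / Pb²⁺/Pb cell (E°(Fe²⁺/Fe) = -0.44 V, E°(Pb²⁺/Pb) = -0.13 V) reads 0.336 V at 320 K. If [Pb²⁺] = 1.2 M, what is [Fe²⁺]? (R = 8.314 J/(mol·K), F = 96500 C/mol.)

From the Nernst equation, ln Q = nF(E° − E)/RT = 2×96500×(0.31 − 0.336)/(8.314×320) = -1.886, so Q = 0.152.
With Q = [Fe²⁺]/[Pb²⁺] and the known concentrations, [Fe²⁺] in the numerator gives [Fe²⁺] = 0.18 M.

0.18 M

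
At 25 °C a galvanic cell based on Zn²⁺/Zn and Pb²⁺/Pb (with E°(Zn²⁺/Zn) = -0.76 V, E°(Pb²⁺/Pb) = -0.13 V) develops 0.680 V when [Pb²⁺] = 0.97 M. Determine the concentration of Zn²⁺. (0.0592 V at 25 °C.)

From the Nernst equation, log Q = n(E° − E)/0.0592 = 2(0.63 − 0.680)/0.0592 = -1.689, so Q = 0.0205.
With Q = [Zn²⁺]/[Pb²⁺] and the known concentrations, [Zn²⁺] in the numerator gives [Zn²⁺] = 0.02 M.

0.02 M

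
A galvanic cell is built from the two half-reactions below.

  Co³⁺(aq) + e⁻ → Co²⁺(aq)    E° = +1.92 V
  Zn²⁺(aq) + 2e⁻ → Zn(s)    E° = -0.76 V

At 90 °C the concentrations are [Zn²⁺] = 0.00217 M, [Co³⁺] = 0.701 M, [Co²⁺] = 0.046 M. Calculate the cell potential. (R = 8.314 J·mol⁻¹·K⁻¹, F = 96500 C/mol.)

The Co³⁺/Co²⁺ couple has the higher reduction potential and acts as the cathode, so E°_cell = +1.92 − (-0.76) = 2.68 V.
Balancing electrons gives n = 2; the reaction quotient is Q = [Zn²⁺]·[Co²⁺]^2/[Co³⁺]^2 = 9.34 × 10^-6.
E = E° − (RT/nF) ln Q = 2.68 − (8.314×363)/(2×96500) × (-11.581) = 2.680 + 0.181 = 2.861 V.

2.86 V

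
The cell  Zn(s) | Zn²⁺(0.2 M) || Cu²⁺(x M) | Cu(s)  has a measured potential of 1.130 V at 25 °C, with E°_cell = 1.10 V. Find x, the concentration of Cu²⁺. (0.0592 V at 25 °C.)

2.1 M

From the Nernst equation, log Q = n(E° − E)/0.0592 = 2(1.10 − 1.130)/0.0592 = -1.014, so Q = 0.0969.
With Q = [Zn²⁺]/[Cu²⁺] and the known concentrations, [Cu²⁺] in the denominator gives [Cu²⁺] = 2.1 M.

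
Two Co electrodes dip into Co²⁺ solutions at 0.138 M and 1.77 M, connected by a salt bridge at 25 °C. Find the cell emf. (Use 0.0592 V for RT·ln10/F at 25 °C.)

0.033 V

Both half-cells are Co²⁺/Co, so E°_cell = 0. The concentrated side is the cathode; the cell reaction moves Co²⁺ from high to low concentration with n = 2.
Q = [Co²⁺]_dilute/[Co²⁺]_conc = 0.138/1.77 = 0.0780.
E = 0 − (0.0592/2) log Q = −(0.0592/2)(-1.108) = 0.0328 V.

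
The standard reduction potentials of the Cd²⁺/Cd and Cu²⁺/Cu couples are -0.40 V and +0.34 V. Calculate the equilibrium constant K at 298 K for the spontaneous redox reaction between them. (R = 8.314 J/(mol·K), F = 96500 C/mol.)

E°_cell = +0.34 − (-0.40) = 0.74 V, with n = 2 electrons transferred.
At equilibrium E = 0, so the Nernst equation gives ln K = nFE°/RT = (2)(96500)(0.74)/((8.314)(298)) = 57.65.
K = e^57.65 = 1.1 × 10^25.

1.1 × 10^25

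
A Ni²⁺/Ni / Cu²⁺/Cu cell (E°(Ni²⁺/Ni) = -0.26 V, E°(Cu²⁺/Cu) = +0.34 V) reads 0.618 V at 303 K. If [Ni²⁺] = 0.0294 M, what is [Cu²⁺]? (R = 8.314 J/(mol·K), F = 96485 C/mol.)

From the Nernst equation, ln Q = nF(E° − E)/RT = 2×96485×(0.60 − 0.618)/(8.314×303) = -1.379, so Q = 0.252.
With Q = [Ni²⁺]/[Cu²⁺] and the known concentrations, [Cu²⁺] in the denominator gives [Cu²⁺] = 0.12 M.

0.12 M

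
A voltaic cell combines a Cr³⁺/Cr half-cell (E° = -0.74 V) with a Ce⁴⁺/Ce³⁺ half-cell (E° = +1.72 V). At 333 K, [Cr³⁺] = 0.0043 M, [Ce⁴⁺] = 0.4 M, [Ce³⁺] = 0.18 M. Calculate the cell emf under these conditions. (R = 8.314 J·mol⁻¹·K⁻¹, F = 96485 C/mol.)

The Ce⁴⁺/Ce³⁺ couple has the higher reduction potential and acts as the cathode, so E°_cell = +1.72 − (-0.74) = 2.46 V.
Balancing electrons gives n = 3; the reaction quotient is Q = [Cr³⁺]·[Ce³⁺]^3/[Ce⁴⁺]^3 = 3.92 × 10^-4.
E = E° − (RT/nF) ln Q = 2.46 − (8.314×333)/(3×96485) × (-7.845) = 2.460 + 0.075 = 2.535 V.

2.54 V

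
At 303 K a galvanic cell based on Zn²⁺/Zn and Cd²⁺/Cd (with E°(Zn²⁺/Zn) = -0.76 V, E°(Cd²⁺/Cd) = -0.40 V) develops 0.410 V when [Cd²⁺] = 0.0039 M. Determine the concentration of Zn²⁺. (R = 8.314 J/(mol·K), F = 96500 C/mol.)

8.5 × 10^-5 M

From the Nernst equation, ln Q = nF(E° − E)/RT = 2×96500×(0.36 − 0.410)/(8.314×303) = -3.831, so Q = 0.0217.
With Q = [Zn²⁺]/[Cd²⁺] and the known concentrations, [Zn²⁺] in the numerator gives [Zn²⁺] = 8.5 × 10^-5 M.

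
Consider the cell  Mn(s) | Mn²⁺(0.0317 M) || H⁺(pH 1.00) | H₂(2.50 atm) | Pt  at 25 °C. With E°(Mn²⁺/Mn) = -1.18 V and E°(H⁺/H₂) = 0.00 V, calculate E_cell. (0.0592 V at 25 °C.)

The hydrogen couple is the cathode, so E°_cell = 1.18 V; n = 2.
[H⁺] = 10^(−1.00) = 0.10 M, and Q = [Mn²⁺]·P(H₂) / [H⁺]^2 = 7.92.
E = E° − (0.0592/2) log Q = 1.18 − (0.0592/2)(0.899) = 1.153 V.

1.15 V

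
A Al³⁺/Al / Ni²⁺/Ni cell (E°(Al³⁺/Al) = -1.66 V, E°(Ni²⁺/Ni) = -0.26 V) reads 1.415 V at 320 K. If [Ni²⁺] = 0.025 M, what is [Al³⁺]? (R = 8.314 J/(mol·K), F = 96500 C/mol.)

From the Nernst equation, ln Q = nF(E° − E)/RT = 6×96500×(1.40 − 1.415)/(8.314×320) = -3.264, so Q = 0.0382.
With Q = [Al³⁺]^2/[Ni²⁺]^3 and the known concentrations, [Al³⁺]^2 in the numerator gives [Al³⁺] = 7.7 × 10^-4 M.

7.7 × 10^-4 M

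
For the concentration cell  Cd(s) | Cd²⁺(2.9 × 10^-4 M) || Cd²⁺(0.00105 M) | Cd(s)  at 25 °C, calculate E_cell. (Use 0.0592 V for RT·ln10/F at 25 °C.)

0.017 V

Both half-cells are Cd²⁺/Cd, so E°_cell = 0. The concentrated side is the cathode; the cell reaction moves Cd²⁺ from high to low concentration with n = 2.
Q = [Cd²⁺]_dilute/[Cd²⁺]_conc = 2.9 × 10^-4/0.00105 = 0.276.
E = 0 − (0.0592/2) log Q = −(0.0592/2)(-0.559) = 0.0165 V.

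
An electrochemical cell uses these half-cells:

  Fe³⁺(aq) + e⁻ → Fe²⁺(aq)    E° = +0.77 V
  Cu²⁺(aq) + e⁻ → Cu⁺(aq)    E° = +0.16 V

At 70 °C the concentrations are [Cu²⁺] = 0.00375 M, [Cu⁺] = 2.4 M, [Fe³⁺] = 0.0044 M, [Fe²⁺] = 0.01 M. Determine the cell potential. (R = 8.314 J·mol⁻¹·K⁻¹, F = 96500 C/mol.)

0.777 V

The Fe³⁺/Fe²⁺ couple has the higher reduction potential and acts as the cathode, so E°_cell = +0.77 − (+0.16) = 0.61 V.
Balancing electrons gives n = 1; the reaction quotient is Q = [Cu²⁺]·[Fe²⁺]/([Cu⁺]·[Fe³⁺]) = 0.00355.
E = E° − (RT/nF) ln Q = 0.61 − (8.314×343)/(1×96500) × (-5.640) = 0.610 + 0.167 = 0.777 V.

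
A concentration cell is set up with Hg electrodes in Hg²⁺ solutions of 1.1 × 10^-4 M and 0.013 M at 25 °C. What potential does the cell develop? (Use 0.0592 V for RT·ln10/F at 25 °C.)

Both half-cells are Hg²⁺/Hg, so E°_cell = 0. The concentrated side is the cathode; the cell reaction moves Hg²⁺ from high to low concentration with n = 2.
Q = [Hg²⁺]_dilute/[Hg²⁺]_conc = 1.1 × 10^-4/0.013 = 0.00846.
E = 0 − (0.0592/2) log Q = −(0.0592/2)(-2.073) = 0.0614 V.

0.061 V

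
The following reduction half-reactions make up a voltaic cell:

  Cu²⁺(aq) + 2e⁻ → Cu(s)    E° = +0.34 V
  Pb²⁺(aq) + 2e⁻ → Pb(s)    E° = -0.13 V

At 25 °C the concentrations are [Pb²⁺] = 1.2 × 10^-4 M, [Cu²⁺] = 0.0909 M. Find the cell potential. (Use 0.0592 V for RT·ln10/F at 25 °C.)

The Cu²⁺/Cu couple has the higher reduction potential and acts as the cathode, so E°_cell = +0.34 − (-0.13) = 0.47 V.
Balancing electrons gives n = 2; the reaction quotient is Q = [Pb²⁺]/[Cu²⁺] = 0.00132.
At 25 °C, E = E° − (0.0592/n) log Q = 0.47 − (0.0592/2)(-2.879) = 0.470 + 0.085 = 0.555 V.

0.555 V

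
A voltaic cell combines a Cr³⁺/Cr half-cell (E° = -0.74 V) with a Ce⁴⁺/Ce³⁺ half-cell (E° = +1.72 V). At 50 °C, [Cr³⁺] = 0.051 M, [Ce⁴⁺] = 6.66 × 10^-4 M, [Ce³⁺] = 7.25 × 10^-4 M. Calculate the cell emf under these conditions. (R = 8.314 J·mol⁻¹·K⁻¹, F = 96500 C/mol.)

2.49 V

The Ce⁴⁺/Ce³⁺ couple has the higher reduction potential and acts as the cathode, so E°_cell = +1.72 − (-0.74) = 2.46 V.
Balancing electrons gives n = 3; the reaction quotient is Q = [Cr³⁺]·[Ce³⁺]^3/[Ce⁴⁺]^3 = 0.0658.
E = E° − (RT/nF) ln Q = 2.46 − (8.314×323)/(3×96500) × (-2.721) = 2.460 + 0.025 = 2.485 V.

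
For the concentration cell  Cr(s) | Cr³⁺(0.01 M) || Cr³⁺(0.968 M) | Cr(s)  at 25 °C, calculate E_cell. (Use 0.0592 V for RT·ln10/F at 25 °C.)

Both half-cells are Cr³⁺/Cr, so E°_cell = 0. The concentrated side is the cathode; the cell reaction moves Cr³⁺ from high to low concentration with n = 3.
Q = [Cr³⁺]_dilute/[Cr³⁺]_conc = 0.01/0.968 = 0.0103.
E = 0 − (0.0592/3) log Q = −(0.0592/3)(-1.986) = 0.0392 V.

0.039 V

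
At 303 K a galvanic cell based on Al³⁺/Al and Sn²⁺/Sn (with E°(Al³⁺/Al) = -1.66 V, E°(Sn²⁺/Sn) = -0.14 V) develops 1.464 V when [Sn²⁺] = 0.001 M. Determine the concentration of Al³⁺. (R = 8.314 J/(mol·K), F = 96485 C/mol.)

0.02 M

From the Nernst equation, ln Q = nF(E° − E)/RT = 6×96485×(1.52 − 1.464)/(8.314×303) = 12.869, so Q = 3.88 × 10^5.
With Q = [Al³⁺]^2/[Sn²⁺]^3 and the known concentrations, [Al³⁺]^2 in the numerator gives [Al³⁺] = 0.02 M.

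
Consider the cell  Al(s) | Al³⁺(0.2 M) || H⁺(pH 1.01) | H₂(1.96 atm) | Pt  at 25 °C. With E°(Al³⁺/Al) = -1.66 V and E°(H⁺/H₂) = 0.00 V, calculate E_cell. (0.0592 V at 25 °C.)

The hydrogen couple is the cathode, so E°_cell = 1.66 V; n = 6.
[H⁺] = 10^(−1.01) = 0.098 M, and Q = [Al³⁺]^2·P(H₂)^3 / [H⁺]^6 = 3.46 × 10^5.
E = E° − (0.0592/6) log Q = 1.66 − (0.0592/6)(5.539) = 1.605 V.

1.61 V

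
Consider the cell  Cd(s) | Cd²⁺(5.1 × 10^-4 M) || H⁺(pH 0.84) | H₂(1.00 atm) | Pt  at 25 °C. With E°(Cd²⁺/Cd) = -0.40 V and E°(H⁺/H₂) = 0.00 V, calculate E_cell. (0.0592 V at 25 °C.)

The hydrogen couple is the cathode, so E°_cell = 0.40 V; n = 2.
[H⁺] = 10^(−0.84) = 0.14 M, and Q = [Cd²⁺]·P(H₂) / [H⁺]^2 = 0.0244.
E = E° − (0.0592/2) log Q = 0.40 − (0.0592/2)(-1.612) = 0.448 V.

0.45 V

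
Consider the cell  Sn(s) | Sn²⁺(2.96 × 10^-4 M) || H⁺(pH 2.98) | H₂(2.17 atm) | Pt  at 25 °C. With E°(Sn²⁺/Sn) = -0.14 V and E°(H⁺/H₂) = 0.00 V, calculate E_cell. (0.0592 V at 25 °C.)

0.058 V

The hydrogen couple is the cathode, so E°_cell = 0.14 V; n = 2.
[H⁺] = 10^(−2.98) = 0.0010 M, and Q = [Sn²⁺]·P(H₂) / [H⁺]^2 = 586.
E = E° − (0.0592/2) log Q = 0.14 − (0.0592/2)(2.768) = 0.058 V.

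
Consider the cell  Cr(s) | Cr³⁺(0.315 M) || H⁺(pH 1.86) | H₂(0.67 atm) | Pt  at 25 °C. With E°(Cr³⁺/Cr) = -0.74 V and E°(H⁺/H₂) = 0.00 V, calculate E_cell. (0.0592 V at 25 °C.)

The hydrogen couple is the cathode, so E°_cell = 0.74 V; n = 6.
[H⁺] = 10^(−1.86) = 0.014 M, and Q = [Cr³⁺]^2·P(H₂)^3 / [H⁺]^6 = 4.31 × 10^9.
E = E° − (0.0592/6) log Q = 0.74 − (0.0592/6)(9.635) = 0.645 V.

0.64 V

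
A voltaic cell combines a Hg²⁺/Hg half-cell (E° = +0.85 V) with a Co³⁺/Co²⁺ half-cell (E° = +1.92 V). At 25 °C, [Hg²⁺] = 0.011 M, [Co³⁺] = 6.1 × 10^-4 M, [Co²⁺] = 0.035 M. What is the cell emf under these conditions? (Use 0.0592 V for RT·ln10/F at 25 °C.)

1.02 V

The Co³⁺/Co²⁺ couple has the higher reduction potential and acts as the cathode, so E°_cell = +1.92 − (+0.85) = 1.07 V.
Balancing electrons gives n = 2; the reaction quotient is Q = [Hg²⁺]·[Co²⁺]^2/[Co³⁺]^2 = 36.2.
At 25 °C, E = E° − (0.0592/n) log Q = 1.07 − (0.0592/2)(1.559) = 1.070 − 0.046 = 1.024 V.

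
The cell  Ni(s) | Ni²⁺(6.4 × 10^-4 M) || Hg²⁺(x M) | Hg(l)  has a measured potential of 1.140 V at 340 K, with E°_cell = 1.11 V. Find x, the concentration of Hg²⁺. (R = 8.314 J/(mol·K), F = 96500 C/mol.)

0.005 M

From the Nernst equation, ln Q = nF(E° − E)/RT = 2×96500×(1.11 − 1.140)/(8.314×340) = -2.048, so Q = 0.129.
With Q = [Ni²⁺]/[Hg²⁺] and the known concentrations, [Hg²⁺] in the denominator gives [Hg²⁺] = 0.005 M.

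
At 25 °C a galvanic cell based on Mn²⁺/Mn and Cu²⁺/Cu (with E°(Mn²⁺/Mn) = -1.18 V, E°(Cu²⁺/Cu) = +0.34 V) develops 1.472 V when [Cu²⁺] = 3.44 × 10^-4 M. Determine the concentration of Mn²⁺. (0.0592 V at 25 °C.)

0.014 M

From the Nernst equation, log Q = n(E° − E)/0.0592 = 2(1.52 − 1.472)/0.0592 = 1.622, so Q = 41.8.
With Q = [Mn²⁺]/[Cu²⁺] and the known concentrations, [Mn²⁺] in the numerator gives [Mn²⁺] = 0.014 M.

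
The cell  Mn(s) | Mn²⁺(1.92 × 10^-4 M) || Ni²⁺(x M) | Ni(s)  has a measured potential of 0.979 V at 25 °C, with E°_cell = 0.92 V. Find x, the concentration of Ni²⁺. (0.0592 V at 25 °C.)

0.019 M

From the Nernst equation, log Q = n(E° − E)/0.0592 = 2(0.92 − 0.979)/0.0592 = -1.993, so Q = 0.0102.
With Q = [Mn²⁺]/[Ni²⁺] and the known concentrations, [Ni²⁺] in the denominator gives [Ni²⁺] = 0.019 M.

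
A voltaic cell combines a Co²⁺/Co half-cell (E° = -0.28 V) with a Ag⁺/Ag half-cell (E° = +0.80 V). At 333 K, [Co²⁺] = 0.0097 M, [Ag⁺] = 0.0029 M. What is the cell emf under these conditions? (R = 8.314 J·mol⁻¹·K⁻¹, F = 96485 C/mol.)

0.979 V

The Ag⁺/Ag couple has the higher reduction potential and acts as the cathode, so E°_cell = +0.80 − (-0.28) = 1.08 V.
Balancing electrons gives n = 2; the reaction quotient is Q = [Co²⁺]/[Ag⁺]^2 = 1150.
E = E° − (RT/nF) ln Q = 1.08 − (8.314×333)/(2×96485) × (7.050) = 1.080 − 0.101 = 0.979 V.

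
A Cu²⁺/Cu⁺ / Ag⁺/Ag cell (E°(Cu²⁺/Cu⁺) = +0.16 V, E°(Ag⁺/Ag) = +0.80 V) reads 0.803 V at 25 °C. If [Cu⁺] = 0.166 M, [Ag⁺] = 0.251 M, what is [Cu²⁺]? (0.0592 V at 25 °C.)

7.4 × 10^-5 M

From the Nernst equation, log Q = n(E° − E)/0.0592 = 1(0.64 − 0.803)/0.0592 = -2.753, so Q = 0.00176.
With Q = [Cu²⁺]/([Cu⁺]·[Ag⁺]) and the known concentrations, [Cu²⁺] in the numerator gives [Cu²⁺] = 7.4 × 10^-5 M.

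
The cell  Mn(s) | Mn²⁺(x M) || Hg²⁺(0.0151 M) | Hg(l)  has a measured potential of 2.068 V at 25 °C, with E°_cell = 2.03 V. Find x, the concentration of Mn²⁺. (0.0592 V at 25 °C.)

From the Nernst equation, log Q = n(E° − E)/0.0592 = 2(2.03 − 2.068)/0.0592 = -1.284, so Q = 0.0520.
With Q = [Mn²⁺]/[Hg²⁺] and the known concentrations, [Mn²⁺] in the numerator gives [Mn²⁺] = 7.9 × 10^-4 M.

7.9 × 10^-4 M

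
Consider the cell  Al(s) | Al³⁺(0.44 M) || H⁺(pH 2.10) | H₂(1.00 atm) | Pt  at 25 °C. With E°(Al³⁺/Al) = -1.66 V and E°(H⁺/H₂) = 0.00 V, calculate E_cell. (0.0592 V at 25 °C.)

1.54 V

The hydrogen couple is the cathode, so E°_cell = 1.66 V; n = 6.
[H⁺] = 10^(−2.10) = 0.0079 M, and Q = [Al³⁺]^2·P(H₂)^3 / [H⁺]^6 = 7.71 × 10^11.
E = E° − (0.0592/6) log Q = 1.66 − (0.0592/6)(11.887) = 1.543 V.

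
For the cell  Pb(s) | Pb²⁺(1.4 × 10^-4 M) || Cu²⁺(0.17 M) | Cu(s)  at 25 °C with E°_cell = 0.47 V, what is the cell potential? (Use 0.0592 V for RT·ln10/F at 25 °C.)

0.561 V

Balancing electrons gives n = 2; the reaction quotient is Q = [Pb²⁺]/[Cu²⁺] = 8.24 × 10^-4.
At 25 °C, E = E° − (0.0592/n) log Q = 0.47 − (0.0592/2)(-3.084) = 0.470 + 0.091 = 0.561 V.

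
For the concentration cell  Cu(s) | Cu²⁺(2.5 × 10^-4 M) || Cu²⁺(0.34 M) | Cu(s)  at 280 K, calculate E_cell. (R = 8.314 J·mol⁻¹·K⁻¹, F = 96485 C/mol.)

Both half-cells are Cu²⁺/Cu, so E°_cell = 0. The concentrated side is the cathode; the cell reaction moves Cu²⁺ from high to low concentration with n = 2.
Q = [Cu²⁺]_dilute/[Cu²⁺]_conc = 2.5 × 10^-4/0.34 = 7.35 × 10^-4.
E = 0 − (RT/nF) ln Q = −((8.314×280)/(2×96485))(-7.215) = 0.0870 V.

0.087 V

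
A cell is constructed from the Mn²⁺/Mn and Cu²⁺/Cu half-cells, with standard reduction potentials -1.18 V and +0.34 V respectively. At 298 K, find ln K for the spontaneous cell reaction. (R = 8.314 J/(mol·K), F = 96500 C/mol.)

ln K = 118.4

E°_cell = +0.34 − (-1.18) = 1.52 V, with n = 2 electrons transferred.
At equilibrium E = 0, so the Nernst equation gives ln K = nFE°/RT = (2)(96500)(1.52)/((8.314)(298)) = 118.41.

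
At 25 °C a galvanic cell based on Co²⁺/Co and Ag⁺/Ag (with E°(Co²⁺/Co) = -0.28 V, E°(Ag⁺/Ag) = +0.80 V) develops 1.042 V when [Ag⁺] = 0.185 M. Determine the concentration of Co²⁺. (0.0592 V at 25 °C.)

0.66 M

From the Nernst equation, log Q = n(E° − E)/0.0592 = 2(1.08 − 1.042)/0.0592 = 1.284, so Q = 19.2.
With Q = [Co²⁺]/[Ag⁺]^2 and the known concentrations, [Co²⁺] in the numerator gives [Co²⁺] = 0.66 M.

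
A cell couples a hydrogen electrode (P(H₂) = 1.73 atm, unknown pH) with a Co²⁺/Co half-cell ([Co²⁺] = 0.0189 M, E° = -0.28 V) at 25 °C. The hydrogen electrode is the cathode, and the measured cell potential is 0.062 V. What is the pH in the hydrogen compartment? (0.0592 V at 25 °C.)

E°_cell = 0.28 V and n = 2.
log Q = n(E° − E)/0.0592 = 2×(0.28 − 0.062)/0.0592 = 7.365.
With Q = [Co²⁺]·P(H₂) / [H⁺]^2, solving for [H⁺] gives log[H⁺] = -4.425, so pH = 4.43.

pH = 4.43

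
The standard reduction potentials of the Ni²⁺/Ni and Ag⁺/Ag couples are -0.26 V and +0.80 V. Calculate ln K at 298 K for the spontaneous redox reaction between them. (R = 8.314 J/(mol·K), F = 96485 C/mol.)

E°_cell = +0.80 − (-0.26) = 1.06 V, with n = 2 electrons transferred.
At equilibrium E = 0, so the Nernst equation gives ln K = nFE°/RT = (2)(96485)(1.06)/((8.314)(298)) = 82.56.

ln K = 82.6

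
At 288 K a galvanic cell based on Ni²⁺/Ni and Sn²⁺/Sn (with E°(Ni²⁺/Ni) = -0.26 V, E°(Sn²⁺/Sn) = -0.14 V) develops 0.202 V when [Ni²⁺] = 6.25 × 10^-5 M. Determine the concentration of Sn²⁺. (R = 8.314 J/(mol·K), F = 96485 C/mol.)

0.046 M

From the Nernst equation, ln Q = nF(E° − E)/RT = 2×96485×(0.12 − 0.202)/(8.314×288) = -6.608, so Q = 0.00135.
With Q = [Ni²⁺]/[Sn²⁺] and the known concentrations, [Sn²⁺] in the denominator gives [Sn²⁺] = 0.046 M.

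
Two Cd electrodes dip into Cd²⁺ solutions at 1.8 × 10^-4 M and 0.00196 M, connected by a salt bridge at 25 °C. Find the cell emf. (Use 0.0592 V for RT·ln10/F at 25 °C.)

0.031 V

Both half-cells are Cd²⁺/Cd, so E°_cell = 0. The concentrated side is the cathode; the cell reaction moves Cd²⁺ from high to low concentration with n = 2.
Q = [Cd²⁺]_dilute/[Cd²⁺]_conc = 1.8 × 10^-4/0.00196 = 0.0918.
E = 0 − (0.0592/2) log Q = −(0.0592/2)(-1.037) = 0.0307 V.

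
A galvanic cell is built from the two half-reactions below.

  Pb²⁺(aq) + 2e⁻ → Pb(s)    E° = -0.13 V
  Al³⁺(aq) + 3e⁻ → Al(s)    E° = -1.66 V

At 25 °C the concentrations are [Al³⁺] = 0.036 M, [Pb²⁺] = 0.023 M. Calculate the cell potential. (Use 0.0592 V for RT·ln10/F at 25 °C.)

The Pb²⁺/Pb couple has the higher reduction potential and acts as the cathode, so E°_cell = -0.13 − (-1.66) = 1.53 V.
Balancing electrons gives n = 6; the reaction quotient is Q = [Al³⁺]^2/[Pb²⁺]^3 = 107.
At 25 °C, E = E° − (0.0592/n) log Q = 1.53 − (0.0592/6)(2.027) = 1.530 − 0.020 = 1.510 V.

1.51 V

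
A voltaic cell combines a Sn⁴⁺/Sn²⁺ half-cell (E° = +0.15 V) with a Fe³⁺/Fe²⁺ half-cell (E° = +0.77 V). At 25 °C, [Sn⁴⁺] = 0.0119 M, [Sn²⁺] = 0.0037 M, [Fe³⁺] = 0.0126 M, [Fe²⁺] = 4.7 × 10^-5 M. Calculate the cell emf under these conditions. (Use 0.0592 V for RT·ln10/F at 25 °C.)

The Fe³⁺/Fe²⁺ couple has the higher reduction potential and acts as the cathode, so E°_cell = +0.77 − (+0.15) = 0.62 V.
Balancing electrons gives n = 2; the reaction quotient is Q = [Sn⁴⁺]·[Fe²⁺]^2/([Sn²⁺]·[Fe³⁺]^2) = 4.48 × 10^-5.
At 25 °C, E = E° − (0.0592/n) log Q = 0.62 − (0.0592/2)(-4.349) = 0.620 + 0.129 = 0.749 V.

0.749 V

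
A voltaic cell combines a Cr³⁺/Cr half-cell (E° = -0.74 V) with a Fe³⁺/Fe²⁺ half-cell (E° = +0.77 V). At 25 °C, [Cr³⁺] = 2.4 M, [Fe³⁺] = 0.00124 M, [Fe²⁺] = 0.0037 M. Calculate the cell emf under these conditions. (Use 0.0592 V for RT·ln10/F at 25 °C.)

1.47 V

The Fe³⁺/Fe²⁺ couple has the higher reduction potential and acts as the cathode, so E°_cell = +0.77 − (-0.74) = 1.51 V.
Balancing electrons gives n = 3; the reaction quotient is Q = [Cr³⁺]·[Fe²⁺]^3/[Fe³⁺]^3 = 63.8.
At 25 °C, E = E° − (0.0592/n) log Q = 1.51 − (0.0592/3)(1.805) = 1.510 − 0.036 = 1.474 V.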